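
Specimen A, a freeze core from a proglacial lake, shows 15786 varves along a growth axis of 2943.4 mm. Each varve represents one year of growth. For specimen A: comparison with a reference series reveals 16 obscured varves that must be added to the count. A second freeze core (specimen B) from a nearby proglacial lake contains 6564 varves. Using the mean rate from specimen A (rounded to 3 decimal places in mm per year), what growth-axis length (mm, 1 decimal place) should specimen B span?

1220.9 mm

Specimen A: true varve count = 15786 + 16 = 15802.
A: 2943.4 mm over 15802 years gives 2943.4 / 15802 ≈ 0.186 mm/yr.
Length of B = 0.186 × 6564 = 1220.9 mm.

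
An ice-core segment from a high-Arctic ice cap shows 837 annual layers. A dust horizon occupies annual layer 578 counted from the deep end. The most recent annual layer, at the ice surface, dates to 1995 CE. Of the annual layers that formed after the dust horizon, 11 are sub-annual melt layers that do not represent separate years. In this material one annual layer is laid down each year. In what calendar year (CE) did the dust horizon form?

837 − 578 = 259 annual layers lie beyond the dust horizon toward the ice surface.
259 − 11 false = 248 true annual layers after the dust horizon.
Counting back 248 years from 1995 CE places the dust horizon in 1995 − 248 = 1747 CE.

1747 CE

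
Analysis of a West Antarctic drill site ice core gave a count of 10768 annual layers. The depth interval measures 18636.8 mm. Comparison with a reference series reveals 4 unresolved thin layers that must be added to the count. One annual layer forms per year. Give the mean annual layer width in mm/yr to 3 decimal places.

1.730 mm/yr

True annual layer count = 10768 + 4 = 10772.
Mean rate = 18636.8 mm / 10772 years ≈ 1.730 mm/yr.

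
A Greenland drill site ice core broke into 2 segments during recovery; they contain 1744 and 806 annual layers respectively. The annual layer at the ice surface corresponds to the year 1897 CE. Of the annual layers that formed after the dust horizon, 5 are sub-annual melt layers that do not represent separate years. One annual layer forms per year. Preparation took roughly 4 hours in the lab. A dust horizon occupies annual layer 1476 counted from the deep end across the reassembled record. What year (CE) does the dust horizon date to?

828 CE

Total annual layers = 1744 + 806 = 2550.
2550 − 1476 = 1074 annual layers lie beyond the dust horizon toward the ice surface.
Removing the 5 false annual layers leaves 1074 − 5 = 1069 true annual layers beyond the dust horizon.
The annual layer at the ice surface is 1897 CE, so the dust horizon dates to 1897 − 1069 = 828 CE.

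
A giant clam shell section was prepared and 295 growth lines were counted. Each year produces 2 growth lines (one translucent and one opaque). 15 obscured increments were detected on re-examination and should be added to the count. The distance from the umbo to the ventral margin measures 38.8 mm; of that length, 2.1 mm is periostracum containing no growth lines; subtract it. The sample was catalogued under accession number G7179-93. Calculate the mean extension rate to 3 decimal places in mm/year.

Correcting the raw count gives 295 + 15 = 310 true growth lines.
With 2 growth lines per year, 310 / 2 = 155 years.
Removing the 2.1 mm offcut leaves 38.8 − 2.1 = 36.7 mm.
Extension rate ≈ 36.7 / 155 = 0.237 mm/year.

0.237 mm/year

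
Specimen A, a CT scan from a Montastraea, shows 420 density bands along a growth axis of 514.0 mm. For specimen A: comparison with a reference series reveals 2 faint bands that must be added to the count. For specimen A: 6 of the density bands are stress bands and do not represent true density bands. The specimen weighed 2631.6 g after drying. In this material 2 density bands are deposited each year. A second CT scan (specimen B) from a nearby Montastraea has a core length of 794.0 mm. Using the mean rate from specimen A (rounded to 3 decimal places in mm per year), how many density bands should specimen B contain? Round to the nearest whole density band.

643 density bands

Specimen A: adjusted count: 420 − 6 + 2 = 416 density bands.
Specimen A: with 2 density bands per year, 416 / 2 = 208 years.
A: Mean rate = 514.0 mm / 208 years ≈ 2.471 mm/year.
For B, 794.0 / 2.471 = 321.33 years; at 2 density bands per year that is 321.33 × 2 ≈ 643 density bands.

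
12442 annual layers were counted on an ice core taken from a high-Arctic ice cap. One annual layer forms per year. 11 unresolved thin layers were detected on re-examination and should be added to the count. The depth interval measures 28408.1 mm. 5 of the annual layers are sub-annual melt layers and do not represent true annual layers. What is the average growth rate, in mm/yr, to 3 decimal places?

Adjusted count: 12442 − 5 + 11 = 12448 annual layers.
Extension rate ≈ 28408.1 / 12448 = 2.282 mm/yr.

2.282 mm/yr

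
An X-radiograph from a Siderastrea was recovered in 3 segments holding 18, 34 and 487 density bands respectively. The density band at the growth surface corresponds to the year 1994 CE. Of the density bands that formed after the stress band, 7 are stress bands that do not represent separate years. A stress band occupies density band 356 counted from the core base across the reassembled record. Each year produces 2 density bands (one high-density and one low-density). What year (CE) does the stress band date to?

1906 CE

Total density bands = 18 + 34 + 487 = 539.
Between density band 356 and the growth surface there are 539 − 356 = 183 density bands.
Removing the 7 false density bands leaves 183 − 7 = 176 true density bands beyond the stress band.
With 2 density bands per year, 176 / 2 = 88 years.
Counting back 88 years from 1994 CE places the stress band in 1994 − 88 = 1906 CE.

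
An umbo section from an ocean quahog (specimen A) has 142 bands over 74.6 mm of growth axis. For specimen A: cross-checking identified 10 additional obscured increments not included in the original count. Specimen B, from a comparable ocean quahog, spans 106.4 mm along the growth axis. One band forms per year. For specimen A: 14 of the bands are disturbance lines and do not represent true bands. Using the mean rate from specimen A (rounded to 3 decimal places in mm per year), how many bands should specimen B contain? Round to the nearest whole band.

Specimen A: correcting the raw count gives 142 − 14 + 10 = 138 true bands.
A: Mean rate = 74.6 mm / 138 years ≈ 0.541 mm/year.
For B, 106.4 / 0.541 = 196.67 years ≈ 197 bands.

197 bands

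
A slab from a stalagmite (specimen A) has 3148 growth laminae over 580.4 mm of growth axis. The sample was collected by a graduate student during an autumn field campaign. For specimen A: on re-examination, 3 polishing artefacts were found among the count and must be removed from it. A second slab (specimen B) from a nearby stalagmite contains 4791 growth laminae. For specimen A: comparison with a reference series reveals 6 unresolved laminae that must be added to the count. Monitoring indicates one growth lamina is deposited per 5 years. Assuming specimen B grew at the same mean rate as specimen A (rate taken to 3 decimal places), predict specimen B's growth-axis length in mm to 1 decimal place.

886.3 mm

Specimen A: correcting the raw count gives 3148 − 3 + 6 = 3151 true growth laminae.
Specimen A: multiplying by 5 years per growth lamina: 3151 × 5 = 15755 years.
A: Extension rate ≈ 580.4 / 15755 = 0.037 mm/year.
Specimen B: multiplying by 5 years per growth lamina: 4791 × 5 = 23955 years. B's length ≈ 0.037 × 23955 = 886.3 mm.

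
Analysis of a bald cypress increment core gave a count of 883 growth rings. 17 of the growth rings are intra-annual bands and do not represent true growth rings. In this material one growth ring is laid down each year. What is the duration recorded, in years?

866 years

Adjusted count: 883 − 17 = 866 growth rings.
One growth ring per year makes the duration 866 years.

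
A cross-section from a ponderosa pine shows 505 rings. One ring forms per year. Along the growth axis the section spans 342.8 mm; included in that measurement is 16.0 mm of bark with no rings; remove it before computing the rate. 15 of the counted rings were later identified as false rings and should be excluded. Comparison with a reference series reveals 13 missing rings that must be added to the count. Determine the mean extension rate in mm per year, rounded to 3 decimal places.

0.650 mm per year

Correcting the raw count gives 505 − 15 + 13 = 503 true rings.
Removing the 16.0 mm offcut leaves 342.8 − 16.0 = 326.8 mm.
326.8 mm over 503 years gives 326.8 / 503 ≈ 0.650 mm per year.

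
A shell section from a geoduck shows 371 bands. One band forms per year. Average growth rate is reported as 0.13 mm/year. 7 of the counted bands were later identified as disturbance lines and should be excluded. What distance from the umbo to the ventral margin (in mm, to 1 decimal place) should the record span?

True band count = 371 − 7 = 364.
364 years at 0.13 mm/year gives 0.13 × 364 = 47.3 mm.

47.3 mm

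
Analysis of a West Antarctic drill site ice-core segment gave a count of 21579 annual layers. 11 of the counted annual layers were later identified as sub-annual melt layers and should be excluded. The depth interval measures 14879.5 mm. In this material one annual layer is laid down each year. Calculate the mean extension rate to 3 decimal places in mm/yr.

True annual layer count = 21579 − 11 = 21568.
Mean rate = 14879.5 mm / 21568 years ≈ 0.690 mm/yr.

0.690 mm/yr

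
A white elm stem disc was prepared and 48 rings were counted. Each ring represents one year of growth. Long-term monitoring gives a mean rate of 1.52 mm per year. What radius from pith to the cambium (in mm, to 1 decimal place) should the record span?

The record spans 48 years at 1.52 mm per year.
Predicted length = 1.52 mm/year × 48 years = 73.0 mm.

73.0 mm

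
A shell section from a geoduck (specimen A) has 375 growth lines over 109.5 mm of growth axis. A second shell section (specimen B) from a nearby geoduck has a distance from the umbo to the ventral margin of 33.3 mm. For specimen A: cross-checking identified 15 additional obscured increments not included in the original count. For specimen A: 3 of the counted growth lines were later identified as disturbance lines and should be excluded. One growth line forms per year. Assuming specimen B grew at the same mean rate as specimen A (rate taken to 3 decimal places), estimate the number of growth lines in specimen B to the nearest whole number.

Specimen A: adjusted count: 375 − 3 + 15 = 387 growth lines.
A: 109.5 mm over 387 years gives 109.5 / 387 ≈ 0.283 mm per year.
For B, 33.3 / 0.283 = 117.67 years ≈ 118 growth lines.

118 growth lines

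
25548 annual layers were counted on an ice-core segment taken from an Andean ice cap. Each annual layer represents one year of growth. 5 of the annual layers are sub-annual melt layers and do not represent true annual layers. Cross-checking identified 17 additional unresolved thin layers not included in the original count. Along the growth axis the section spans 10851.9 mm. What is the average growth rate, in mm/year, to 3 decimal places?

0.425 mm/year

True annual layer count = 25548 − 5 + 17 = 25560.
10851.9 mm over 25560 years gives 10851.9 / 25560 ≈ 0.425 mm/year.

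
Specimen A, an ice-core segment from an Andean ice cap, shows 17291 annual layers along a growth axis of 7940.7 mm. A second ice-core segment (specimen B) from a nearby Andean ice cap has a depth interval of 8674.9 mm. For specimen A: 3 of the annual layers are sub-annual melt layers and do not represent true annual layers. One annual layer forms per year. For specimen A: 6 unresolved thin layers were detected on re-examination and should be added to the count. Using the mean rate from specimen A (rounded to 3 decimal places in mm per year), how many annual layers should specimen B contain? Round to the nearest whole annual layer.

18900 annual layers

Specimen A: adjusted count: 17291 − 3 + 6 = 17294 annual layers.
A: Mean rate = 7940.7 mm / 17294 years ≈ 0.459 mm/yr.
B spans 8674.9 / 0.459 = 18899.56 years ≈ 18900 annual layers.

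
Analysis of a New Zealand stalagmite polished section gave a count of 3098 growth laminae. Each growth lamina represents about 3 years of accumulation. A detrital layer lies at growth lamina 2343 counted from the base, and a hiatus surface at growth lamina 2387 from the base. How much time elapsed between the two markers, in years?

132 years

The two markers are separated by 2387 − 2343 = 44 growth laminae.
Multiplying by 3 years per growth lamina: 44 × 3 = 132 years.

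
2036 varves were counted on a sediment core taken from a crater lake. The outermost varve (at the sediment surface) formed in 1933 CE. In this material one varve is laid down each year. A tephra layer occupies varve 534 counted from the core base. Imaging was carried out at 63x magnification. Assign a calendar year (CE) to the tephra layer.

431 CE

2036 − 534 = 1502 varves lie beyond the tephra layer toward the sediment surface.
1933 − 1502 = 431 CE.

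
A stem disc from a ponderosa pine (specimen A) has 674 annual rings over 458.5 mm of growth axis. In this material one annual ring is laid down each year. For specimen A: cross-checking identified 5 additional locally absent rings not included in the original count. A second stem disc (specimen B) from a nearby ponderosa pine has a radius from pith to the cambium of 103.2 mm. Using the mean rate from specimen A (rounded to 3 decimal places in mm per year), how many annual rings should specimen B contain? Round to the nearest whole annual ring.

153 annual rings

Specimen A: correcting the raw count gives 674 + 5 = 679 true annual rings.
A: 458.5 mm over 679 years gives 458.5 / 679 ≈ 0.675 mm per year.
For B, 103.2 / 0.675 = 152.89 years ≈ 153 annual rings.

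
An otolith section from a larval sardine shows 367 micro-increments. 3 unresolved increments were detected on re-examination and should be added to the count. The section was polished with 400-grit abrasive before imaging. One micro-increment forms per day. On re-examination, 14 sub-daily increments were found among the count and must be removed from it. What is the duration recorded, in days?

356 days

Adjusted count: 367 − 14 + 3 = 356 micro-increments.
With a one-to-one micro-increment periodicity this is 356 days.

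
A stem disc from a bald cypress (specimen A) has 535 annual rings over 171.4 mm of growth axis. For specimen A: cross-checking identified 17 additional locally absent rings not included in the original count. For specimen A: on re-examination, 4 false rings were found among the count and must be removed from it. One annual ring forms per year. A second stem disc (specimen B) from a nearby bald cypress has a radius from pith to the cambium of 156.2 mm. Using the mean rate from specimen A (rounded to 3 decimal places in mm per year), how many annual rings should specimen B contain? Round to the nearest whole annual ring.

Specimen A: correcting the raw count gives 535 − 4 + 17 = 548 true annual rings.
A: 171.4 mm over 548 years gives 171.4 / 548 ≈ 0.313 mm/year.
For B, 156.2 / 0.313 = 499.04 years ≈ 499 annual rings.

499 annual rings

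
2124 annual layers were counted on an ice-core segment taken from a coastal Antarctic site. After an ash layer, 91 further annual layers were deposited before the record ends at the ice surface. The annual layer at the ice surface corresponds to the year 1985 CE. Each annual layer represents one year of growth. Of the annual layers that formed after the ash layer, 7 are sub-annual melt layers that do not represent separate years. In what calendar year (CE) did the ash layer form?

91 annual layers formed after the ash layer.
91 − 7 false = 84 true annual layers after the ash layer.
1985 − 84 = 1901 CE.

1901 CE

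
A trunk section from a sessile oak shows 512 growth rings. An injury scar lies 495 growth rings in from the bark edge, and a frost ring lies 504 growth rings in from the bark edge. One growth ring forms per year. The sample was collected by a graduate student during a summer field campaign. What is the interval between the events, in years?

Separation: 504 − 495 = 9 growth rings.
At one growth ring per year, 9 years elapsed between them.

9 yr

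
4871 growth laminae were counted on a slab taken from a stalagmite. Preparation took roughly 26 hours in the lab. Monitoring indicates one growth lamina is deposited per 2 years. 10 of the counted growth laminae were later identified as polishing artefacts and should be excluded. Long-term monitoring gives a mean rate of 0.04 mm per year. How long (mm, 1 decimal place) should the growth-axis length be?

True growth lamina count = 4871 − 10 = 4861.
At 2 years per growth lamina, 4861 × 2 = 9722 years.
9722 years at 0.04 mm/year gives 0.04 × 9722 = 388.9 mm.

388.9 mm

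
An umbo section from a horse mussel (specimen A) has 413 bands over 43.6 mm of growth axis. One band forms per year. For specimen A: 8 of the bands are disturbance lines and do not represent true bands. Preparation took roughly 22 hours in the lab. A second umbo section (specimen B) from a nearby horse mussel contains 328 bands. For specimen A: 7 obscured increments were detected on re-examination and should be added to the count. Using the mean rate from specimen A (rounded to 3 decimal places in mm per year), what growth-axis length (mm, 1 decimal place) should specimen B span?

34.8 mm

Specimen A: true band count = 413 − 8 + 7 = 412.
A: Extension rate ≈ 43.6 / 412 = 0.106 mm/year.
Length of B = 0.106 × 328 = 34.8 mm.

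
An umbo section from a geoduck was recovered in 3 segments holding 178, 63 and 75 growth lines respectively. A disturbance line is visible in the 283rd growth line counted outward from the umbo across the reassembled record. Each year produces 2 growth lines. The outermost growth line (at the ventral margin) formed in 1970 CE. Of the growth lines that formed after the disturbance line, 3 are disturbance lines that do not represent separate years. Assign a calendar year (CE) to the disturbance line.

Total growth lines = 178 + 63 + 75 = 316.
Between growth line 283 and the ventral margin there are 316 − 283 = 33 growth lines.
Excluding 3 false growth lines: 33 − 3 = 30.
With 2 growth lines per year, 30 / 2 = 15 years.
1970 − 15 = 1955 CE.

1955 CE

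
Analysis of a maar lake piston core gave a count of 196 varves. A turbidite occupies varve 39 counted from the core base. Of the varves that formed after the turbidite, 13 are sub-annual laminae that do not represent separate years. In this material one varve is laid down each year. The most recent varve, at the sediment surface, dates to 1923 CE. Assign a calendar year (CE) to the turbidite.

1779 CE

Between varve 39 and the sediment surface there are 196 − 39 = 157 varves.
157 − 13 false = 144 true varves after the turbidite.
Counting back 144 years from 1923 CE places the turbidite in 1923 − 144 = 1779 CE.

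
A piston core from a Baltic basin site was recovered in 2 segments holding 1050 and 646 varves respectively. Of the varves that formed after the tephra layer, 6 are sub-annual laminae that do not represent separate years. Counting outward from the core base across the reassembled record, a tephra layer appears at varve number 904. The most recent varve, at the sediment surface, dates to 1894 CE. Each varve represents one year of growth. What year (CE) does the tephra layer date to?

1108 CE

Total varves = 1050 + 646 = 1696.
Between varve 904 and the sediment surface there are 1696 − 904 = 792 varves.
Removing the 6 false varves leaves 792 − 6 = 786 true varves beyond the tephra layer.
Counting back 786 years from 1894 CE places the tephra layer in 1894 − 786 = 1108 CE.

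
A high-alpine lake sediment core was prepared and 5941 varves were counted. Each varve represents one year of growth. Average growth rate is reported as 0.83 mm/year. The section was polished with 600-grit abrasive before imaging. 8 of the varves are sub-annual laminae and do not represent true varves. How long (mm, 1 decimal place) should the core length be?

4924.4 mm

Adjusted count: 5941 − 8 = 5933 varves.
5933 years at 0.83 mm/year gives 0.83 × 5933 = 4924.4 mm.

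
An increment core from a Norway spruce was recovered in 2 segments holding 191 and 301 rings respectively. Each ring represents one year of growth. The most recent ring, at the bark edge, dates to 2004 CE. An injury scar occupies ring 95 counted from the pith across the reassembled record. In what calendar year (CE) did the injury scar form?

Total rings = 191 + 301 = 492.
The injury scar sits at ring 95 from the pith, so 492 − 95 = 397 rings formed after it.
2004 − 397 = 1607 CE.

1607 CE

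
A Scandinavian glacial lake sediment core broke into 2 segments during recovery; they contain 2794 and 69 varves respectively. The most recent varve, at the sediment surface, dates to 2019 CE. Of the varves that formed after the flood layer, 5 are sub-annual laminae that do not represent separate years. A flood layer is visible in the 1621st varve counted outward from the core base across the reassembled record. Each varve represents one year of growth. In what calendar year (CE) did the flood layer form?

782 CE

Total varves = 2794 + 69 = 2863.
Between varve 1621 and the sediment surface there are 2863 − 1621 = 1242 varves.
Removing the 5 false varves leaves 1242 − 5 = 1237 true varves beyond the flood layer.
2019 − 1237 = 782 CE.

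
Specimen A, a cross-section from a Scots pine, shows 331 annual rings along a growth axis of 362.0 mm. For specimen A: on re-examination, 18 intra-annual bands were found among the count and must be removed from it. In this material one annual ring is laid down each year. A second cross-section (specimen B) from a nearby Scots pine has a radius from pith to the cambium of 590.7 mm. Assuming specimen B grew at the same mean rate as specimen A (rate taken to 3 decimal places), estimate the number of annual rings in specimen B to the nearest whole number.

Specimen A: true annual ring count = 331 − 18 = 313.
A: Extension rate ≈ 362.0 / 313 = 1.157 mm/yr.
B spans 590.7 / 1.157 = 510.54 years ≈ 511 annual rings.

511 annual rings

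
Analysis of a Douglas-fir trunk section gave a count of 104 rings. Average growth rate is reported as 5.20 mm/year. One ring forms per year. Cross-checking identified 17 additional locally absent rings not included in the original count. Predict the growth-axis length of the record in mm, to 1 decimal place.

629.2 mm

Adjusted count: 104 + 17 = 121 rings.
121 years at 5.20 mm/year gives 5.20 × 121 = 629.2 mm.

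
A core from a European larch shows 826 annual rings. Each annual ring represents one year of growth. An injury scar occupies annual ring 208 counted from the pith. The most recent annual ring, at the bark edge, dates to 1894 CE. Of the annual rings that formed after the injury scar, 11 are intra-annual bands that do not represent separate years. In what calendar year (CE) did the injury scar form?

1287 CE

The injury scar sits at annual ring 208 from the pith, so 826 − 208 = 618 annual rings formed after it.
618 − 11 false = 607 true annual rings after the injury scar.
1894 − 607 = 1287 CE.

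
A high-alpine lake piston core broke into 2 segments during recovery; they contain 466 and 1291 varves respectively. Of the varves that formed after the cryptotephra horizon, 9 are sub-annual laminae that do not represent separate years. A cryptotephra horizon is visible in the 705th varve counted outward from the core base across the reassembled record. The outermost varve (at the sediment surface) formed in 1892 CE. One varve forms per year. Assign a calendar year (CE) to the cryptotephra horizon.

Total varves = 466 + 1291 = 1757.
1757 − 705 = 1052 varves lie beyond the cryptotephra horizon toward the sediment surface.
Excluding 9 false varves: 1052 − 9 = 1043.
1892 − 1043 = 849 CE.

849 CE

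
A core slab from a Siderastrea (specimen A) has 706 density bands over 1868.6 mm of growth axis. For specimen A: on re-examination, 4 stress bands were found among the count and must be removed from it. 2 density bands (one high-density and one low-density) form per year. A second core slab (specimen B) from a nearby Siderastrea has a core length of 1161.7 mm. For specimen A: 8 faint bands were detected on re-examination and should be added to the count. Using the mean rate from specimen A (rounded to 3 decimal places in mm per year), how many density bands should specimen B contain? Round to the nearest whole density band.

441 density bands

Specimen A: correcting the raw count gives 706 − 4 + 8 = 710 true density bands.
Specimen A: 710 density bands at 2 per year is 710 / 2 = 355 years.
A: 1868.6 mm over 355 years gives 1868.6 / 355 ≈ 5.264 mm per year.
For B, 1161.7 / 5.264 = 220.69 years; at 2 density bands per year that is 220.69 × 2 ≈ 441 density bands.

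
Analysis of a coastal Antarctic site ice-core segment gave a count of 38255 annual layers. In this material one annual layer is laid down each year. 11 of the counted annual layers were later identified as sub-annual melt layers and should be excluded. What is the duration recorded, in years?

38244 years

After corrections the count is 38255 − 11 = 38244 annual layers.
One annual layer per year makes the duration 38244 years.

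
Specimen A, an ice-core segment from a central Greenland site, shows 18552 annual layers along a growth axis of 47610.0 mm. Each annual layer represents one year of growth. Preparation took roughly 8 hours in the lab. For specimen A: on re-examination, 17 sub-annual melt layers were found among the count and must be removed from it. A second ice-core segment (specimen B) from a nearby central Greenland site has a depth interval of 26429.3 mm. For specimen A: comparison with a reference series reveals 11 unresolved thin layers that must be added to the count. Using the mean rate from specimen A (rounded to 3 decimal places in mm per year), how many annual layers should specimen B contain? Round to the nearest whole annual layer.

10296 annual layers

Specimen A: adjusted count: 18552 − 17 + 11 = 18546 annual layers.
A: Mean rate = 47610.0 mm / 18546 years ≈ 2.567 mm/year.
For B, 26429.3 / 2.567 = 10295.79 years ≈ 10296 annual layers.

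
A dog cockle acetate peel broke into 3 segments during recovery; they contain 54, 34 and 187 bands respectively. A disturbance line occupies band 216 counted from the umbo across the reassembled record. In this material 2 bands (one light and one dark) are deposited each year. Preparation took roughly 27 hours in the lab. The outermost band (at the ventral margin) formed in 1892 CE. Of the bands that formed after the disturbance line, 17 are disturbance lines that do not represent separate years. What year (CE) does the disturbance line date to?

1871 CE

Total bands = 54 + 34 + 187 = 275.
Between band 216 and the ventral margin there are 275 − 216 = 59 bands.
Excluding 17 false bands: 59 − 17 = 42.
With 2 bands per year, 42 / 2 = 21 years.
Counting back 21 years from 1892 CE places the disturbance line in 1892 − 21 = 1871 CE.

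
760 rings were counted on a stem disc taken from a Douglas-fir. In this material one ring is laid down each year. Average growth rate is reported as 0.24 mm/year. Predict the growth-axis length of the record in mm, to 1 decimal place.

The record spans 760 years at 0.24 mm per year.
760 years at 0.24 mm/year gives 0.24 × 760 = 182.4 mm.

182.4 mm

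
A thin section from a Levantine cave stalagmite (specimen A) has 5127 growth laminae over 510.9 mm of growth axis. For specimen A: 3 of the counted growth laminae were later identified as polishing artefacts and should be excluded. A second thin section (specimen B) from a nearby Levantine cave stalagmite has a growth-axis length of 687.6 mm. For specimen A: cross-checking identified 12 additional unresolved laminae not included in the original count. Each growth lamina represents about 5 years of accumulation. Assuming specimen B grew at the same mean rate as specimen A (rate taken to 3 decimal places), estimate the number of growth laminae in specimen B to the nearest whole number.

6876 growth laminae

Specimen A: correcting the raw count gives 5127 − 3 + 12 = 5136 true growth laminae.
Specimen A: at 5 years per growth lamina, 5136 × 5 = 25680 years.
A: Mean rate = 510.9 mm / 25680 years ≈ 0.020 mm/yr.
Specimen B: 687.6 mm / 0.020 mm per year = 34380.00 years; at 5 years per growth lamina that is 34380.00 / 5 ≈ 6876 growth laminae.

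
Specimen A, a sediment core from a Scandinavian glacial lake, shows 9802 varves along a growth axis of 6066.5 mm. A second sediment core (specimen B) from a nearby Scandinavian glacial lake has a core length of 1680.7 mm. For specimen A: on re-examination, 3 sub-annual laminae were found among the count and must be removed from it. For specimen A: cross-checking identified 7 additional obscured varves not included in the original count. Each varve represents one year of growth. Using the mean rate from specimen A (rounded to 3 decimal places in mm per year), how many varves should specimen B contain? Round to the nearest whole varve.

Specimen A: true varve count = 9802 − 3 + 7 = 9806.
A: Extension rate ≈ 6066.5 / 9806 = 0.619 mm/year.
For B, 1680.7 / 0.619 = 2715.19 years ≈ 2715 varves.

2715 varves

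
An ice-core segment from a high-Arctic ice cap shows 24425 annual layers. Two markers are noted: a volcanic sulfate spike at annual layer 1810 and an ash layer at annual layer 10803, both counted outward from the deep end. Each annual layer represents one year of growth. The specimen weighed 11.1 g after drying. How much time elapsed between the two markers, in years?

The two markers are separated by 10803 − 1810 = 8993 annual layers.
At one annual layer per year, 8993 years elapsed between them.

8993 yr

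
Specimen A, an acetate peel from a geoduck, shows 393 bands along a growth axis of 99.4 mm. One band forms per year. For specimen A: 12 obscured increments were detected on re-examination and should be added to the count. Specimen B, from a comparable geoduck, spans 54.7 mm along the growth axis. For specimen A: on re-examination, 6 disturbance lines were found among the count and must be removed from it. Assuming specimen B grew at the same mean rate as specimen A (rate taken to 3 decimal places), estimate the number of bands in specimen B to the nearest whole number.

Specimen A: correcting the raw count gives 393 − 6 + 12 = 399 true bands.
A: 99.4 mm over 399 years gives 99.4 / 399 ≈ 0.249 mm per year.
Specimen B: 54.7 mm / 0.249 mm per year = 219.68 years ≈ 220 bands.

220 bands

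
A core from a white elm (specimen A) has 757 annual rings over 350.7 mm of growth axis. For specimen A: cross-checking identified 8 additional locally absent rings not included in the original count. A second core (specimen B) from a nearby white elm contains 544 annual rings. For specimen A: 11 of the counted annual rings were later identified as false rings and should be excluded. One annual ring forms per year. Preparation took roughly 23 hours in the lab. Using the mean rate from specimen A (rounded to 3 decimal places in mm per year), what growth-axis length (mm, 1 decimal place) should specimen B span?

Specimen A: correcting the raw count gives 757 − 11 + 8 = 754 true annual rings.
A: Mean rate = 350.7 mm / 754 years ≈ 0.465 mm per year.
Length of B = 0.465 × 544 = 253.0 mm.

253.0 mm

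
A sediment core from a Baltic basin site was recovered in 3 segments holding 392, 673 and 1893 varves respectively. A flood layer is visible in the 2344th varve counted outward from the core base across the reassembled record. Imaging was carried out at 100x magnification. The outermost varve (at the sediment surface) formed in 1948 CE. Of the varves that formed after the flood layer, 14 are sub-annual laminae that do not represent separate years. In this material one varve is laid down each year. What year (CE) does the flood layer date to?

Total varves = 392 + 673 + 1893 = 2958.
2958 − 2344 = 614 varves lie beyond the flood layer toward the sediment surface.
Removing the 14 false varves leaves 614 − 14 = 600 true varves beyond the flood layer.
Counting back 600 years from 1948 CE places the flood layer in 1948 − 600 = 1348 CE.

1348 CE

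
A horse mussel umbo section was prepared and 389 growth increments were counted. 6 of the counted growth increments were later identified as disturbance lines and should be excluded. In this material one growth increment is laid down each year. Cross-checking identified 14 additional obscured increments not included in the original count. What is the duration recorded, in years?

397 yr

Adjusted count: 389 − 6 + 14 = 397 growth increments.
With a one-to-one growth increment periodicity this is 397 years.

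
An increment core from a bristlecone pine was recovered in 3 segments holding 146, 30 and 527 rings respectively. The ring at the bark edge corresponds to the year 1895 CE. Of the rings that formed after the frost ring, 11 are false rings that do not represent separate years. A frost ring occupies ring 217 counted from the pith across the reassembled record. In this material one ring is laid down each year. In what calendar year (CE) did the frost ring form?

1420 CE

Total rings = 146 + 30 + 527 = 703.
703 − 217 = 486 rings lie beyond the frost ring toward the bark edge.
Excluding 11 false rings: 486 − 11 = 475.
Counting back 475 years from 1895 CE places the frost ring in 1895 − 475 = 1420 CE.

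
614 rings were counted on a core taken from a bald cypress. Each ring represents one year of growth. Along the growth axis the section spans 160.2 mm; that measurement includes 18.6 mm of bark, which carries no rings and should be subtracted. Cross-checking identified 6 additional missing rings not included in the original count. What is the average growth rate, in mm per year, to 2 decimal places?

Adjusted count: 614 + 6 = 620 rings.
The growth record spans 160.2 − 18.6 = 141.6 mm.
Extension rate ≈ 141.6 / 620 = 0.23 mm per year.

0.23 mm per year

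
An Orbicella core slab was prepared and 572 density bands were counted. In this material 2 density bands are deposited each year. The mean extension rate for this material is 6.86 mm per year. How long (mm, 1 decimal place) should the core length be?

Dividing by 2 density bands per year: 572 / 2 = 286 years.
Length ≈ 6.86 × 286 = 1962.0 mm.

1962.0 mm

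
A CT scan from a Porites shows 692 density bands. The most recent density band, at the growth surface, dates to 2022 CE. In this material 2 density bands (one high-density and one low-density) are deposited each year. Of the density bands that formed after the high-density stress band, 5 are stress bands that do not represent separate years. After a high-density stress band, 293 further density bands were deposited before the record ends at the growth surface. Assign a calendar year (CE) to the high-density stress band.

293 density bands formed after the high-density stress band.
Excluding 5 false density bands: 293 − 5 = 288.
Dividing by 2 density bands per year: 288 / 2 = 144 years.
Counting back 144 years from 2022 CE places the high-density stress band in 2022 − 144 = 1878 CE.

1878 CE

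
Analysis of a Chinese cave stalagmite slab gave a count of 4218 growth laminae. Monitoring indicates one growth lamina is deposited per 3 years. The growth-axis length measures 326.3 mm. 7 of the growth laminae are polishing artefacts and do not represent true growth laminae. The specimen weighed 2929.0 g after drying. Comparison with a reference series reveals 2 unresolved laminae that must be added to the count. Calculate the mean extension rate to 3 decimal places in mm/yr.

0.026 mm/yr

After corrections the count is 4218 − 7 + 2 = 4213 growth laminae.
Multiplying by 3 years per growth lamina: 4213 × 3 = 12639 years.
326.3 mm over 12639 years gives 326.3 / 12639 ≈ 0.026 mm/yr.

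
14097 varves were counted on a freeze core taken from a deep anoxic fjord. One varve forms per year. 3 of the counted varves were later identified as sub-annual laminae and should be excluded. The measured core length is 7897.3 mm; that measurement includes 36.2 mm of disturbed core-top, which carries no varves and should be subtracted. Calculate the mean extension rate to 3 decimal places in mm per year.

0.558 mm per year

True varve count = 14097 − 3 = 14094.
Net length = 7897.3 − 36.2 = 7861.1 mm.
Extension rate ≈ 7861.1 / 14094 = 0.558 mm per year.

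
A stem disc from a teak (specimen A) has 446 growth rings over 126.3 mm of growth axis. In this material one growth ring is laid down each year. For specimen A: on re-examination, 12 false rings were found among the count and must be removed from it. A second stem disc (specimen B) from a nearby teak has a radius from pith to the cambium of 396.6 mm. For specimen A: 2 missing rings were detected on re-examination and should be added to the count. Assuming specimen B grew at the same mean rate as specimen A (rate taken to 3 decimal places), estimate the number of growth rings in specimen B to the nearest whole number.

Specimen A: correcting the raw count gives 446 − 12 + 2 = 436 true growth rings.
A: 126.3 mm over 436 years gives 126.3 / 436 ≈ 0.290 mm per year.
B spans 396.6 / 0.290 = 1367.59 years ≈ 1368 growth rings.

1368 growth rings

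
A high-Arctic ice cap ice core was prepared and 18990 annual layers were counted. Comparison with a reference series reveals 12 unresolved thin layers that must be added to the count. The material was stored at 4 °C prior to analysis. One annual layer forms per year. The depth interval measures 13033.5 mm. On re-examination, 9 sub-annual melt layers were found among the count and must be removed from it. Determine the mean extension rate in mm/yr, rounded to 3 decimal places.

0.686 mm/yr

True annual layer count = 18990 − 9 + 12 = 18993.
Mean rate = 13033.5 mm / 18993 years ≈ 0.686 mm/yr.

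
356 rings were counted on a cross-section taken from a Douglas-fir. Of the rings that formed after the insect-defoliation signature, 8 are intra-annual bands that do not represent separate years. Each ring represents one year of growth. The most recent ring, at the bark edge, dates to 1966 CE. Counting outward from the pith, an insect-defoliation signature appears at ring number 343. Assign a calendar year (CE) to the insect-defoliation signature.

356 − 343 = 13 rings lie beyond the insect-defoliation signature toward the bark edge.
13 − 8 false = 5 true rings after the insect-defoliation signature.
1966 − 5 = 1961 CE.

1961 CE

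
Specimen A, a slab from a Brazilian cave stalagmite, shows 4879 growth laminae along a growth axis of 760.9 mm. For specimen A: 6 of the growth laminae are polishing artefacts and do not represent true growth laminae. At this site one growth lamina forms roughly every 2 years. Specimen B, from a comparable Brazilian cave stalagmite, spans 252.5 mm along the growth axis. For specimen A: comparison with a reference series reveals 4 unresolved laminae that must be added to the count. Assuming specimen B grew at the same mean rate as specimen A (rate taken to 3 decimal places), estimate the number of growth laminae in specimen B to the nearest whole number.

1619 growth laminae

Specimen A: after corrections the count is 4879 − 6 + 4 = 4877 growth laminae.
Specimen A: multiplying by 2 years per growth lamina: 4877 × 2 = 9754 years.
A: 760.9 mm over 9754 years gives 760.9 / 9754 ≈ 0.078 mm per year.
B spans 252.5 / 0.078 = 3237.18 years; at 2 years per growth lamina that is 3237.18 / 2 ≈ 1619 growth laminae.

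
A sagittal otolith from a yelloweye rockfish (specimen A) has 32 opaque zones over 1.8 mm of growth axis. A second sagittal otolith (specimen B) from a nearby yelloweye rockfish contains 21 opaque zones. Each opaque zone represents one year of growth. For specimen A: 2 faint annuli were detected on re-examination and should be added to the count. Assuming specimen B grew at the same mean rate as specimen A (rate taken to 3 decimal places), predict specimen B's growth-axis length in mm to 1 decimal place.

1.1 mm

Specimen A: correcting the raw count gives 32 + 2 = 34 true opaque zones.
A: Extension rate ≈ 1.8 / 34 = 0.053 mm per year.
B's length ≈ 0.053 × 21 = 1.1 mm.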